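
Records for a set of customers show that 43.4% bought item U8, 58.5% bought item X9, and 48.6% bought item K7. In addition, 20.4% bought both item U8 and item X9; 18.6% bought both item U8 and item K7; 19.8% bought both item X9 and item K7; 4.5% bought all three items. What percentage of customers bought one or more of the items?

96.2%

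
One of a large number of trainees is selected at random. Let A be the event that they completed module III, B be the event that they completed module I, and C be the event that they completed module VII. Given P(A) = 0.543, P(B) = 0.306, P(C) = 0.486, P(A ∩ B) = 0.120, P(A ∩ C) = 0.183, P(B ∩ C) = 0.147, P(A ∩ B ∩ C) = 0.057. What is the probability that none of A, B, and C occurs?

By inclusion–exclusion:
P(A ∪ B ∪ C) = 0.543 + 0.306 + 0.486 − 0.120 − 0.183 − 0.147 + 0.057 = 0.942
P(none) = 1 − 0.942 = 0.058

0.058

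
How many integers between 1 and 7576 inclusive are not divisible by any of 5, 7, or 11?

4723

Inclusion–exclusion gives
1515 + 1082 + 688 − 216 − 137 − 98 + 19 = 2853
7576 − 2853 = 4723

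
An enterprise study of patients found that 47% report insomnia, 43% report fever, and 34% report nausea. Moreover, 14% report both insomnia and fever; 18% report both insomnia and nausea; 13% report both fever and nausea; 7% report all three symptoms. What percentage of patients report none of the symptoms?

Inclusion–exclusion gives
P(≥1) = 47 + 43 + 34 − 14 − 18 − 13 + 7 = 86%
P(none) = 100% − 86% = 14%

14%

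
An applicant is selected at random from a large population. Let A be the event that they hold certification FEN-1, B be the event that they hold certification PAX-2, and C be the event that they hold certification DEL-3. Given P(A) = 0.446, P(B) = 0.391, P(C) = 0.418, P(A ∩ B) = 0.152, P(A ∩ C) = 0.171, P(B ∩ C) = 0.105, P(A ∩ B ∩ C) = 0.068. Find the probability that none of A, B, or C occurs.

0.105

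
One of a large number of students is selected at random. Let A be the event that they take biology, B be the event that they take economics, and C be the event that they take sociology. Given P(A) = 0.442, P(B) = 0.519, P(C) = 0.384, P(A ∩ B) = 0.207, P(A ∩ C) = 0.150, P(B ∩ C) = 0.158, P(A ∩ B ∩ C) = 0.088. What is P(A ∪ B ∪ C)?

By inclusion–exclusion:
P(A ∪ B ∪ C) = 0.442 + 0.519 + 0.384 − 0.207 − 0.150 − 0.158 + 0.088 = 0.918

0.918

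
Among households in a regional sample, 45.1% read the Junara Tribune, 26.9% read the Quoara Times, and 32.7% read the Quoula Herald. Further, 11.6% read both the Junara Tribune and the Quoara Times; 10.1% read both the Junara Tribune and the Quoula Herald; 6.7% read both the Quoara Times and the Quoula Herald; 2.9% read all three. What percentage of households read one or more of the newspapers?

79.2%

P(≥1) = 45.1 + 26.9 + 32.7 − 11.6 − 10.1 − 6.7 + 2.9 = 79.2%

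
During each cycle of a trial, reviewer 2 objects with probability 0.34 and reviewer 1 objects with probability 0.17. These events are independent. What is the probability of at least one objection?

P(none) = (1 − 0.34) × (1 − 0.17) = 0.66 × 0.83 = 0.5478
P(at least one) = 1 − 0.5478 = 0.4522

0.4522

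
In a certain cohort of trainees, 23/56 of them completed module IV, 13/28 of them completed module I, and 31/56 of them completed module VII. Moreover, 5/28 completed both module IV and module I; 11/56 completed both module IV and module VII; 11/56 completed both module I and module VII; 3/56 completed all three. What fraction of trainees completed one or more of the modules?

51/56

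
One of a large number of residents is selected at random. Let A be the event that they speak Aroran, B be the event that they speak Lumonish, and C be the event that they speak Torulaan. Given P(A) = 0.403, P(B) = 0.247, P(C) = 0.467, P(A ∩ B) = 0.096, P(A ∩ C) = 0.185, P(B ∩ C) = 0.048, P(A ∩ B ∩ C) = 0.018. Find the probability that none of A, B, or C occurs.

P(A ∪ B ∪ C) = 0.403 + 0.247 + 0.467 − 0.096 − 0.185 − 0.048 + 0.018 = 0.806
P(none) = 1 − 0.806 = 0.194

0.194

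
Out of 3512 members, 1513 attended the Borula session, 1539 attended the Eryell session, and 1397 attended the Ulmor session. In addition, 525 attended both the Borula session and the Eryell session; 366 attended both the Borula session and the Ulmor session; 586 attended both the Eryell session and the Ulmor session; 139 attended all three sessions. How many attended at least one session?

3111

Apply inclusion-exclusion:
N(≥1) = 1513 + 1539 + 1397 − 525 − 366 − 586 + 139 = 3111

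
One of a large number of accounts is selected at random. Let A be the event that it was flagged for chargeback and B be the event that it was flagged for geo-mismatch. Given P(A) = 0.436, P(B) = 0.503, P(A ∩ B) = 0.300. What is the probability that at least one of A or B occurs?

0.639

Apply inclusion-exclusion:
P(A ∪ B) = 0.436 + 0.503 − 0.300 = 0.639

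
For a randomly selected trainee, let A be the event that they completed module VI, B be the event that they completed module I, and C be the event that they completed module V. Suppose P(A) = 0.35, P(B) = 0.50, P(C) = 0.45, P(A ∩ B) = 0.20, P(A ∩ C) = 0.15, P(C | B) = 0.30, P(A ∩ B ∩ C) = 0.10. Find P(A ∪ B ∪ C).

0.90

P(B ∩ C) = P(B)·P(C|B) = 0.50 × 0.30 = 0.15
P(A ∪ B ∪ C) = 0.35 + 0.50 + 0.45 − 0.20 − 0.15 − 0.15 + 0.10 = 0.90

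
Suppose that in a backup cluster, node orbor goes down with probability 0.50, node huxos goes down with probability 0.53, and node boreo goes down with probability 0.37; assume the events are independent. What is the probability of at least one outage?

0.85195

P(none) = (1 − 0.50) × (1 − 0.53) × (1 − 0.37) = 0.50 × 0.47 × 0.63 = 0.14805
P(at least one) = 1 − 0.14805 = 0.85195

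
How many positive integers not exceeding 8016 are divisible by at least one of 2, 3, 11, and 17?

5730

By inclusion–exclusion:
4008 + 2672 + 728 + 471 − 1336 − 364 − 235 − 242 − 157 − 42 + 121 + 78 + 21 + 14 − 7 = 5730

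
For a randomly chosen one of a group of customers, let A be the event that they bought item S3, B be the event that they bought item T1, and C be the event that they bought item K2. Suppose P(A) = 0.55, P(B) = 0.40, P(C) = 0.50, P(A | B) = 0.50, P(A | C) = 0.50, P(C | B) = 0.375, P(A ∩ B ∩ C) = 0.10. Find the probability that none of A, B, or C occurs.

0.05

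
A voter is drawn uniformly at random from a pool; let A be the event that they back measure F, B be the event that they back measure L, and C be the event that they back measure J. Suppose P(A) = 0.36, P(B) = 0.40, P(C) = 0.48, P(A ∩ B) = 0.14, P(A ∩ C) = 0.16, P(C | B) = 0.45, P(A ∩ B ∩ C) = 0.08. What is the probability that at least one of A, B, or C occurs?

0.84

P(B ∩ C) = P(B)·P(C|B) = 0.40 × 0.45 = 0.18
By inclusion–exclusion:
P(A ∪ B ∪ C) = 0.36 + 0.40 + 0.48 − 0.14 − 0.16 − 0.18 + 0.08 = 0.84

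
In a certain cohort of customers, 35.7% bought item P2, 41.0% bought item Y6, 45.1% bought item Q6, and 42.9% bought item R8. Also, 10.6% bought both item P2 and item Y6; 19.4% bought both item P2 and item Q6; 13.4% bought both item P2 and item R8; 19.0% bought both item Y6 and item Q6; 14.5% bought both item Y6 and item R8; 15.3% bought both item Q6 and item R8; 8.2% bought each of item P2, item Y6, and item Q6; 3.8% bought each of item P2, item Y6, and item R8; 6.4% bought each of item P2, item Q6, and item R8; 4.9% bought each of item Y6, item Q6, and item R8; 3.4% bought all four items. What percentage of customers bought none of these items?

P(≥1) = 35.7 + 41.0 + 45.1 + 42.9 − 10.6 − 19.4 − 13.4 − 19.0 − 14.5 − 15.3 + 8.2 + 3.8 + 6.4 + 4.9 − 3.4 = 92.4%
P(none) = 100% − 92.4% = 7.6%

7.6%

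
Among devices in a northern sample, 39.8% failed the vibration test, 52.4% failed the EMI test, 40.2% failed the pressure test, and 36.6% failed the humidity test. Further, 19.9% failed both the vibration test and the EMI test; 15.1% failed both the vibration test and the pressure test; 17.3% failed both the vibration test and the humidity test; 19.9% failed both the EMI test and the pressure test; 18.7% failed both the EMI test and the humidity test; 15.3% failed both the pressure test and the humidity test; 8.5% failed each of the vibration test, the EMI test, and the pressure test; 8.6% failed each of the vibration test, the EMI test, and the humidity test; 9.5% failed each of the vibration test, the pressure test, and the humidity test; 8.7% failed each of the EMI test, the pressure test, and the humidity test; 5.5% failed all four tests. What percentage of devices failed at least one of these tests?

Apply inclusion-exclusion:
P(at least one) = 39.8 + 52.4 + 40.2 + 36.6 − 19.9 − 15.1 − 17.3 − 19.9 − 18.7 − 15.3 + 8.5 + 8.6 + 9.5 + 8.7 − 5.5 = 92.6%

92.6%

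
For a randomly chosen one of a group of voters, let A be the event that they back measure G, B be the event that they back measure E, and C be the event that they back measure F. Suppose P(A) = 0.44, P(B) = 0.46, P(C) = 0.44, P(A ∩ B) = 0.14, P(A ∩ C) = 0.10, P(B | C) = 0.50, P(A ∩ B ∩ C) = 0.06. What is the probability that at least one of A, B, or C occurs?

0.94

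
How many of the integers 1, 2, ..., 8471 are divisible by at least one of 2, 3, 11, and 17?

6055

Inclusion–exclusion gives
floor(8471/2) + floor(8471/3) + floor(8471/11) + floor(8471/17) − floor(8471/6) − floor(8471/22) − floor(8471/34) − floor(8471/33) − floor(8471/51) − floor(8471/187) + floor(8471/66) + floor(8471/102) + floor(8471/374) + floor(8471/561) − floor(8471/1122) = 4235 + 2823 + 770 + 498 − 1411 − 385 − 249 − 256 − 166 − 45 + 128 + 83 + 22 + 15 − 7 = 6055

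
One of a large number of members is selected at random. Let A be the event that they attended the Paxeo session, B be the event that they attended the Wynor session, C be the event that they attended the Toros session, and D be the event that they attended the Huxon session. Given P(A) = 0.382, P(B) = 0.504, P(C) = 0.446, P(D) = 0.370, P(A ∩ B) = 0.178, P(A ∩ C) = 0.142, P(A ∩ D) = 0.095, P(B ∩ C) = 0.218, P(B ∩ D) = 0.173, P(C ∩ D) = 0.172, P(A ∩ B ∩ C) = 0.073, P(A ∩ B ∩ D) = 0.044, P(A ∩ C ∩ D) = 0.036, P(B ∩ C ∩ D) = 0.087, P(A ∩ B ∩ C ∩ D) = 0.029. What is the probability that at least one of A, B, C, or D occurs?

0.935

P(A ∪ B ∪ C ∪ D) = 0.382 + 0.504 + 0.446 + 0.370 − 0.178 − 0.142 − 0.095 − 0.218 − 0.173 − 0.172 + 0.073 + 0.044 + 0.036 + 0.087 − 0.029 = 0.935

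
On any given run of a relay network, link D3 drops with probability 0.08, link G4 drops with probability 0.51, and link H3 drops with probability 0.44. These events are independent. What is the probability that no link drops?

Since the events are independent, P(none) is the product of the individual non-occurrence probabilities.
P(none) = (1 − 0.08) × (1 − 0.51) × (1 − 0.44) = 0.92 × 0.49 × 0.56 = 0.252448

0.252448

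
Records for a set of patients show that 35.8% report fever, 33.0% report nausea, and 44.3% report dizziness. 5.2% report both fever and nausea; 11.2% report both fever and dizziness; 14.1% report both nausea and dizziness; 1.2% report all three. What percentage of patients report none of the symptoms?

16.2%

P(at least one) = 35.8 + 33.0 + 44.3 − 5.2 − 11.2 − 14.1 + 1.2 = 83.8%
P(none) = 100% − 83.8% = 16.2%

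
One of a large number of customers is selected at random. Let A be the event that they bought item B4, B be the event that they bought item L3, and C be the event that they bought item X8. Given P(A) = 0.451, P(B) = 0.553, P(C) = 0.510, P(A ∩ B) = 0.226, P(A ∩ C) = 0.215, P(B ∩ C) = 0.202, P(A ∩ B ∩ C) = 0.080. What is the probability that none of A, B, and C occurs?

Apply inclusion-exclusion:
P(A ∪ B ∪ C) = 0.451 + 0.553 + 0.510 − 0.226 − 0.215 − 0.202 + 0.080 = 0.951
P(none) = 1 − 0.951 = 0.049

0.049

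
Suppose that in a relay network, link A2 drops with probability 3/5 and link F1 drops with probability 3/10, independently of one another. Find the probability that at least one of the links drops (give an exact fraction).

18/25

P(none) = (1 − 3/5) × (1 − 3/10) = 2/5 × 7/10 = 7/25
P(at least one) = 1 − 7/25 = 18/25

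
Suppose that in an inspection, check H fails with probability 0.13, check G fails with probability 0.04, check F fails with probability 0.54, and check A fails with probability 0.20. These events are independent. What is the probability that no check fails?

Since the events are independent, P(none) is the product of the individual non-occurrence probabilities.
P(none) = (1 − 0.13) × (1 − 0.04) × (1 − 0.54) × (1 − 0.20) = 0.87 × 0.96 × 0.46 × 0.80 = 0.3073536

0.3073536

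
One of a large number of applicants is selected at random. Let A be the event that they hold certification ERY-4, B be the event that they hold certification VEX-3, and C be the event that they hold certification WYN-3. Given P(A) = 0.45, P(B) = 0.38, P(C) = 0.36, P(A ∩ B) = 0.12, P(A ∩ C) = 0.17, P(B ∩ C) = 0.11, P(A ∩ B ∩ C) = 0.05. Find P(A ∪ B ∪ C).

Using inclusion–exclusion:
P(A ∪ B ∪ C) = 0.45 + 0.38 + 0.36 − 0.12 − 0.17 − 0.11 + 0.05 = 0.84

0.84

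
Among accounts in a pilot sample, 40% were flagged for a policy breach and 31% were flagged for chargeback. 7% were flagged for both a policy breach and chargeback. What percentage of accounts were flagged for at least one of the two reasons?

64%

By inclusion-exclusion,
P(at least one) = 40 + 31 − 7 = 64%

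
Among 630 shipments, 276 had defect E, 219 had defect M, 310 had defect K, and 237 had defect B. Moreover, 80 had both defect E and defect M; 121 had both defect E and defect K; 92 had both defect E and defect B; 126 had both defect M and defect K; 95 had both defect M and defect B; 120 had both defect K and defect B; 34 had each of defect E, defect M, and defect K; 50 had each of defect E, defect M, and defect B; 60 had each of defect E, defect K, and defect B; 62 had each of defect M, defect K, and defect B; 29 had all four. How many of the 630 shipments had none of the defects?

45

By inclusion–exclusion:
N(≥1) = 276 + 219 + 310 + 237 − 80 − 121 − 92 − 126 − 95 − 120 + 34 + 50 + 60 + 62 − 29 = 585
None: 630 − 585 = 45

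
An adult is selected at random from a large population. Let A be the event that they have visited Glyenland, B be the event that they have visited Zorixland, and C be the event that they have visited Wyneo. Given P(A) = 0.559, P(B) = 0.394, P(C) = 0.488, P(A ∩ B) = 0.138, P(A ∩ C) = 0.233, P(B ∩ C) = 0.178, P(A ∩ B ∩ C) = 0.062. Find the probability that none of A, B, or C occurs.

0.046

By inclusion-exclusion,
P(A ∪ B ∪ C) = 0.559 + 0.394 + 0.488 − 0.138 − 0.233 − 0.178 + 0.062 = 0.954
P(none) = 1 − 0.954 = 0.046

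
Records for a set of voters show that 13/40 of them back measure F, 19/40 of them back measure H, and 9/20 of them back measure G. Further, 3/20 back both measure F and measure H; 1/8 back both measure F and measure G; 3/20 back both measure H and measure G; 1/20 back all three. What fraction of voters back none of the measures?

1/8

By inclusion–exclusion:
P(union) = 13/40 + 19/40 + 9/20 − 3/20 − 1/8 − 3/20 + 1/20 = 7/8
P(none) = 1 − 7/8 = 1/8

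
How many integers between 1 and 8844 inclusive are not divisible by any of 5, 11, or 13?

5937

Using inclusion–exclusion:
⌊8844/5⌋ + ⌊8844/11⌋ + ⌊8844/13⌋ − ⌊8844/55⌋ − ⌊8844/65⌋ − ⌊8844/143⌋ + ⌊8844/715⌋ = 1768 + 804 + 680 − 160 − 136 − 61 + 12 = 2907
8844 − 2907 = 5937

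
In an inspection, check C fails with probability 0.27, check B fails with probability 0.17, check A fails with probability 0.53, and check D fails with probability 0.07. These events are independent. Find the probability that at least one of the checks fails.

Since the events are independent, P(none) is the product of the individual non-occurrence probabilities.
P(none) = (1 − 0.27) × (1 − 0.17) × (1 − 0.53) × (1 − 0.07) = 0.73 × 0.83 × 0.47 × 0.93 = 0.26483889
P(at least one) = 1 − 0.26483889 = 0.73516111

0.73516111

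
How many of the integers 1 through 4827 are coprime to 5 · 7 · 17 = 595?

3115

Using inclusion–exclusion:
⌊4827/5⌋ + ⌊4827/7⌋ + ⌊4827/17⌋ − ⌊4827/35⌋ − ⌊4827/85⌋ − ⌊4827/119⌋ + ⌊4827/595⌋ = 965 + 689 + 283 − 137 − 56 − 40 + 8 = 1712
4827 − 1712 = 3115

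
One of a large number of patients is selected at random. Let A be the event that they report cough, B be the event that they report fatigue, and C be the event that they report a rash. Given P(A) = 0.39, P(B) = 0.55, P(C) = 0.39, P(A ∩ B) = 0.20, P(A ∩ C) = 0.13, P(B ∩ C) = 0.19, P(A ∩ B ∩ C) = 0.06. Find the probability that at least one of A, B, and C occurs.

P(A ∪ B ∪ C) = 0.39 + 0.55 + 0.39 − 0.20 − 0.13 − 0.19 + 0.06 = 0.87

0.87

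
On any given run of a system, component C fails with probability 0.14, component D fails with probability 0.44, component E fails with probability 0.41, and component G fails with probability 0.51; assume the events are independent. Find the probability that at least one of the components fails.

Since the events are independent, P(none) is the product of the individual non-occurrence probabilities.
P(none) = (1 − 0.14) × (1 − 0.44) × (1 − 0.41) × (1 − 0.51) = 0.86 × 0.56 × 0.59 × 0.49 = 0.13923056
P(at least one) = 1 − 0.13923056 = 0.86076944

0.86076944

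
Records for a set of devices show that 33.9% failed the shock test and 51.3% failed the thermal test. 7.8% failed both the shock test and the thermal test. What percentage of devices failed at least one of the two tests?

77.4%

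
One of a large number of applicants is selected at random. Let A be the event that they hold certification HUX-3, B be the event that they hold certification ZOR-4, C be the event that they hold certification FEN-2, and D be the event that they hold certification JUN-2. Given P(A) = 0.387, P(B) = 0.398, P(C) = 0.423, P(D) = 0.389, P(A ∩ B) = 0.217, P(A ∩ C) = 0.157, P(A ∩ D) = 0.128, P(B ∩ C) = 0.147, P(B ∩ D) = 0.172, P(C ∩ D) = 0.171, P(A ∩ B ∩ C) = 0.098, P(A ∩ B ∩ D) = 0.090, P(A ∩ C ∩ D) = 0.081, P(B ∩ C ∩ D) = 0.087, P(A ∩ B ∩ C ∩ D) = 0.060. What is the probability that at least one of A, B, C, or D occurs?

0.901

P(A ∪ B ∪ C ∪ D) = 0.387 + 0.398 + 0.423 + 0.389 − 0.217 − 0.157 − 0.128 − 0.147 − 0.172 − 0.171 + 0.098 + 0.090 + 0.081 + 0.087 − 0.060 = 0.901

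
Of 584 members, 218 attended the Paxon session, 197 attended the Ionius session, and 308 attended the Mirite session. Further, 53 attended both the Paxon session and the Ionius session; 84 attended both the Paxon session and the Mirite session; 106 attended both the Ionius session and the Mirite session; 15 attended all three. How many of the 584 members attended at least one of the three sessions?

495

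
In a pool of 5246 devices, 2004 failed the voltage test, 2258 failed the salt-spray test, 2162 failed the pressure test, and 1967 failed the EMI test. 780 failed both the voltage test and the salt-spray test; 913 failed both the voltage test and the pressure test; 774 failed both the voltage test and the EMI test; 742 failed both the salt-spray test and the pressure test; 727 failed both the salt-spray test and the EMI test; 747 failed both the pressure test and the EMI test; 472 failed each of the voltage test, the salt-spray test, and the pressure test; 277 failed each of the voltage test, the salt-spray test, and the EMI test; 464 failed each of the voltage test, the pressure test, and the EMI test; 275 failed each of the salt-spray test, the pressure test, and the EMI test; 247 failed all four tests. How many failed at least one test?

By inclusion-exclusion,
N(≥1) = 2004 + 2258 + 2162 + 1967 − 780 − 913 − 774 − 742 − 727 − 747 + 472 + 277 + 464 + 275 − 247 = 4949

4949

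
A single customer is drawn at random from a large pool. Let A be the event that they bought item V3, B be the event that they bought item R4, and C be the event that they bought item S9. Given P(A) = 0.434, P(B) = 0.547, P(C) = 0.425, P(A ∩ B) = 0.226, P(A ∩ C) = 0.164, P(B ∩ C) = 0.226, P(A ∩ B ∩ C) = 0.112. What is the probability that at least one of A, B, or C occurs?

0.902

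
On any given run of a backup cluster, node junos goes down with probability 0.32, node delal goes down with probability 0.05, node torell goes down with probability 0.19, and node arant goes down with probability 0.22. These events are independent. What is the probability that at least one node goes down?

0.5918572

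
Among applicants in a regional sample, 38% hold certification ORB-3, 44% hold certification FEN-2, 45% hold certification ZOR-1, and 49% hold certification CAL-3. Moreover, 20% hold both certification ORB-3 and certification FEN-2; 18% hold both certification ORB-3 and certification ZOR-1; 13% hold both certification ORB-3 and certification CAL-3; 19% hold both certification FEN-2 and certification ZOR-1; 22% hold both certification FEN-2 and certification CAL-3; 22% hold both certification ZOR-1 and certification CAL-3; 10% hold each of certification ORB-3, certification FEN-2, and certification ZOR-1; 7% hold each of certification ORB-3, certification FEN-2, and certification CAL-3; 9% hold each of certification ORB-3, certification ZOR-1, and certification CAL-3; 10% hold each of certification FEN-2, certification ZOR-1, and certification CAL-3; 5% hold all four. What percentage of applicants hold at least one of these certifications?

93%

Apply inclusion-exclusion:
P(at least one) = 38 + 44 + 45 + 49 − 20 − 18 − 13 − 19 − 22 − 22 + 10 + 7 + 9 + 10 − 5 = 93%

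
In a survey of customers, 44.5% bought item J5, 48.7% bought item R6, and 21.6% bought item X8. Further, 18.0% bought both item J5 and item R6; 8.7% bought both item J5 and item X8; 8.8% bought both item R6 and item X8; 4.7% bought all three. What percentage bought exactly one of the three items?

Using the inclusion–exclusion count for exactly one event:
P(exactly one) = 44.5 + 48.7 + 21.6 − 2·18.0 − 2·8.7 − 2·8.8 + 3·4.7 = 57.9%

57.9%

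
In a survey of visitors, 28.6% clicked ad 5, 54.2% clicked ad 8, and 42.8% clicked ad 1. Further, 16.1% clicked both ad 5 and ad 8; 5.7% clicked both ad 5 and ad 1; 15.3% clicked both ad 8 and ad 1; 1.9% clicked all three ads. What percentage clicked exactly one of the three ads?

P(exactly one) = 28.6 + 54.2 + 42.8 − 2·16.1 − 2·5.7 − 2·15.3 + 3·1.9 = 57.1%

57.1%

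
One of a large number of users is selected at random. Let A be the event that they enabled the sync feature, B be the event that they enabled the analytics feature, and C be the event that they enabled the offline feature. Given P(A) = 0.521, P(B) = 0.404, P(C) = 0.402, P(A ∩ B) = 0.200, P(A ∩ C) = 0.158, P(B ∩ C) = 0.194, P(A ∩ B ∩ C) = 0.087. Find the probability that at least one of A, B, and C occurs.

0.862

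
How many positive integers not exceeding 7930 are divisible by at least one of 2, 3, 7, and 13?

5838

floor(7930/2) + floor(7930/3) + floor(7930/7) + floor(7930/13) − floor(7930/6) − floor(7930/14) − floor(7930/26) − floor(7930/21) − floor(7930/39) − floor(7930/91) + floor(7930/42) + floor(7930/78) + floor(7930/182) + floor(7930/273) − floor(7930/546) = 3965 + 2643 + 1132 + 610 − 1321 − 566 − 305 − 377 − 203 − 87 + 188 + 101 + 43 + 29 − 14 = 5838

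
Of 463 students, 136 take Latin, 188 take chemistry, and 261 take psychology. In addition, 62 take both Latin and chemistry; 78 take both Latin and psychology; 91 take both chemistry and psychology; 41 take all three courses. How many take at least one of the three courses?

395

Apply inclusion-exclusion:
|union| = 136 + 188 + 261 − 62 − 78 − 91 + 41 = 395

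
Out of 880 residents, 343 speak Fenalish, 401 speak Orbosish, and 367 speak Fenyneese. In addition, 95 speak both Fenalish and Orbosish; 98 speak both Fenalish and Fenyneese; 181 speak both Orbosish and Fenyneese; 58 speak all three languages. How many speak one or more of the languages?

Using inclusion–exclusion:
|union| = 343 + 401 + 367 − 95 − 98 − 181 + 58 = 795

795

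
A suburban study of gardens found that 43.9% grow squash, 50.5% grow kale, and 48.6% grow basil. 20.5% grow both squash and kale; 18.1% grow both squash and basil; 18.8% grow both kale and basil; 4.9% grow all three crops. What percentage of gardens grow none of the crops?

Inclusion–exclusion gives
P(≥1) = 43.9 + 50.5 + 48.6 − 20.5 − 18.1 − 18.8 + 4.9 = 90.5%
P(none) = 100% − 90.5% = 9.5%

9.5%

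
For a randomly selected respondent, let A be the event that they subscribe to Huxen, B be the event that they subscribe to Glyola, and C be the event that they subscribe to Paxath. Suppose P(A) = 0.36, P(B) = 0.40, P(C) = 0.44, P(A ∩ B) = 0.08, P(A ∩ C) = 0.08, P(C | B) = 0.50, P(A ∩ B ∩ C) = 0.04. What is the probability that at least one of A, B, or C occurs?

0.88

P(B ∩ C) = P(B)·P(C|B) = 0.40 × 0.50 = 0.20
Using inclusion–exclusion:
P(A ∪ B ∪ C) = 0.36 + 0.40 + 0.44 − 0.08 − 0.08 − 0.20 + 0.04 = 0.88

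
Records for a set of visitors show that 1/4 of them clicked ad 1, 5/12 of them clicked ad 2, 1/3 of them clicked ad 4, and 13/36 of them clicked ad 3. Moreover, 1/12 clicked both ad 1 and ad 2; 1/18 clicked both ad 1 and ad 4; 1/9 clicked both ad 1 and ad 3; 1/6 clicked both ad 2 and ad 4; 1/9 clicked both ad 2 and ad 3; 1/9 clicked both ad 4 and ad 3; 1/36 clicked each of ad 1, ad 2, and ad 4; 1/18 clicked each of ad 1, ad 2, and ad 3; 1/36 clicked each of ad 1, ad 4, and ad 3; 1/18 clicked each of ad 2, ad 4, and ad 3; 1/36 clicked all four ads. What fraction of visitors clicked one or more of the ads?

31/36

By inclusion-exclusion,
P(≥1) = 1/4 + 5/12 + 1/3 + 13/36 − 1/12 − 1/18 − 1/9 − 1/6 − 1/9 − 1/9 + 1/36 + 1/18 + 1/36 + 1/18 − 1/36 = 31/36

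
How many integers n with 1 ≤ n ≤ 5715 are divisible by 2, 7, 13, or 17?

Apply inclusion-exclusion:
floor(5715/2) + floor(5715/7) + floor(5715/13) + floor(5715/17) − floor(5715/14) − floor(5715/26) − floor(5715/34) − floor(5715/91) − floor(5715/119) − floor(5715/221) + floor(5715/182) + floor(5715/238) + floor(5715/442) + floor(5715/1547) − floor(5715/3094) = 2857 + 816 + 439 + 336 − 408 − 219 − 168 − 62 − 48 − 25 + 31 + 24 + 12 + 3 − 1 = 3587

3587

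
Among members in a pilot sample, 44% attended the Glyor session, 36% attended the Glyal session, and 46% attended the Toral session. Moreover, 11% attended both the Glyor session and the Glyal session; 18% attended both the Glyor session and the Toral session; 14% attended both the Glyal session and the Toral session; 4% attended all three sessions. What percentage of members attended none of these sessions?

By inclusion–exclusion:
P(≥1) = 44 + 36 + 46 − 11 − 18 − 14 + 4 = 87%
P(none) = 100% − 87% = 13%

13%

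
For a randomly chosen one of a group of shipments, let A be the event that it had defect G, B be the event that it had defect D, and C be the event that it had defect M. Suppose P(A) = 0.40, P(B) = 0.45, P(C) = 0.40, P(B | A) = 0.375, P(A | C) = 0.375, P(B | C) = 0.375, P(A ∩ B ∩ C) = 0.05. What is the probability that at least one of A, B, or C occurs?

0.85

P(A ∩ B) = P(A)·P(B|A) = 0.40 × 0.375 = 0.15
P(A ∩ C) = P(C)·P(A|C) = 0.40 × 0.375 = 0.15
P(B ∩ C) = P(C)·P(B|C) = 0.40 × 0.375 = 0.15
Using inclusion–exclusion:
P(A ∪ B ∪ C) = 0.40 + 0.45 + 0.40 − 0.15 − 0.15 − 0.15 + 0.05 = 0.85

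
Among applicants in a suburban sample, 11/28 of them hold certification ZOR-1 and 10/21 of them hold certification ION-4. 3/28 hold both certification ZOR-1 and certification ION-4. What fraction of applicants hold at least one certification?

Using inclusion–exclusion:
P(at least one) = 11/28 + 10/21 − 3/28 = 16/21

16/21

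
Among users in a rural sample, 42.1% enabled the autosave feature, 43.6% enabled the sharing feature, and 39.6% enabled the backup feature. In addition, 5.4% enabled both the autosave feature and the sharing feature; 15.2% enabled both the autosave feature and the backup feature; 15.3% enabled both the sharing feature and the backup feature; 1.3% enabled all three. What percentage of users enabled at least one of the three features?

90.7%

P(≥1) = 42.1 + 43.6 + 39.6 − 5.4 − 15.2 − 15.3 + 1.3 = 90.7%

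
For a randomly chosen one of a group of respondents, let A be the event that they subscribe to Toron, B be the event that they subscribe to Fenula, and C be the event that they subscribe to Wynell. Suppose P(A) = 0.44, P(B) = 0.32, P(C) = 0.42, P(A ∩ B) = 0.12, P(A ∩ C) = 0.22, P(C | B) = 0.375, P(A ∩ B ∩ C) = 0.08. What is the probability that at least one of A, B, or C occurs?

P(B ∩ C) = P(B)·P(C|B) = 0.32 × 0.375 = 0.12
P(A ∪ B ∪ C) = 0.44 + 0.32 + 0.42 − 0.12 − 0.22 − 0.12 + 0.08 = 0.80

0.80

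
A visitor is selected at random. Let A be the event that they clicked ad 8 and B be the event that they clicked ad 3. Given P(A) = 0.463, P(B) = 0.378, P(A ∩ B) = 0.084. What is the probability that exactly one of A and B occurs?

Using the inclusion–exclusion count for exactly one event:
P(exactly one) = 0.463 + 0.378 − 2·0.084 = 0.673

0.673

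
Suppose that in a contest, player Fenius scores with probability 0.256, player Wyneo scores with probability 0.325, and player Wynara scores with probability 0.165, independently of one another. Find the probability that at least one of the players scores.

0.580663

P(none) = (1 − 0.256) × (1 − 0.325) × (1 − 0.165) = 0.744 × 0.675 × 0.835 = 0.419337
P(at least one) = 1 − 0.419337 = 0.580663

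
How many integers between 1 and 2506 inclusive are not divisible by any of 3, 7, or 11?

1302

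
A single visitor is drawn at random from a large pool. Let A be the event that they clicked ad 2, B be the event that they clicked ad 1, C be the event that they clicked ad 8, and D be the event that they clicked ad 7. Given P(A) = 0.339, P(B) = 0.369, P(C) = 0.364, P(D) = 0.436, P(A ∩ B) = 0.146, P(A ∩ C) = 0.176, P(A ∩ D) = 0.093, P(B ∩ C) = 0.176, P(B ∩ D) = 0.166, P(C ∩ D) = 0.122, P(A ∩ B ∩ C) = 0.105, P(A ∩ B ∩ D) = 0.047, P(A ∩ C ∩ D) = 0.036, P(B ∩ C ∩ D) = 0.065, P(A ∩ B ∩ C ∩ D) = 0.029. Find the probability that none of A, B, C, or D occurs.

By inclusion–exclusion:
P(A ∪ B ∪ C ∪ D) = 0.339 + 0.369 + 0.364 + 0.436 − 0.146 − 0.176 − 0.093 − 0.176 − 0.166 − 0.122 + 0.105 + 0.047 + 0.036 + 0.065 − 0.029 = 0.853
P(none) = 1 − 0.853 = 0.147

0.147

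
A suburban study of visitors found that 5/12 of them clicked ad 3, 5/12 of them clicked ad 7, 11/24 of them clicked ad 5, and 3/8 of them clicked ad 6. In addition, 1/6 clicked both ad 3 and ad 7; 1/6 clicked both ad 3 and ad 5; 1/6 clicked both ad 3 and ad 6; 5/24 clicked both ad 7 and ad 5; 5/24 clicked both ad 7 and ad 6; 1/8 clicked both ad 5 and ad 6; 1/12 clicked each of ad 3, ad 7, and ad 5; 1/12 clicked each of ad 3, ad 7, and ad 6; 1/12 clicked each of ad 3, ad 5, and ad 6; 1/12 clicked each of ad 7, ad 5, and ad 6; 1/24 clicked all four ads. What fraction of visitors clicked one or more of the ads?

Inclusion–exclusion gives
P(≥1) = 5/12 + 5/12 + 11/24 + 3/8 − 1/6 − 1/6 − 1/6 − 5/24 − 5/24 − 1/8 + 1/12 + 1/12 + 1/12 + 1/12 − 1/24 = 11/12

11/12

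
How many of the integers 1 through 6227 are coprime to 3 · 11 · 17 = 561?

3552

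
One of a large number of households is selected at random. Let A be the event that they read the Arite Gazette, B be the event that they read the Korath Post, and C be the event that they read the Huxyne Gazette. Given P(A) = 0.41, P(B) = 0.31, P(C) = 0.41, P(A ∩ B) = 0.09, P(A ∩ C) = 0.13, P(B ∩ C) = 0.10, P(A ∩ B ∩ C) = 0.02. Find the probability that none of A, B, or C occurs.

0.17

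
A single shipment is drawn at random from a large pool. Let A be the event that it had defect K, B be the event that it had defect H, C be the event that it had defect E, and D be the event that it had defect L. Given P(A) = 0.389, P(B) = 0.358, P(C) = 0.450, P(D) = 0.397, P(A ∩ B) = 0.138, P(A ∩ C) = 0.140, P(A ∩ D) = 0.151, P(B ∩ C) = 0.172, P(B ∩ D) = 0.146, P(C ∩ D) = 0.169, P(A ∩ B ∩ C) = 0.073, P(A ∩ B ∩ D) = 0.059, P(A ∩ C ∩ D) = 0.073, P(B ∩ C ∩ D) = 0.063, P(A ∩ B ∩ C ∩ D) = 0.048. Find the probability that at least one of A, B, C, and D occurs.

By inclusion–exclusion:
P(A ∪ B ∪ C ∪ D) = 0.389 + 0.358 + 0.450 + 0.397 − 0.138 − 0.140 − 0.151 − 0.172 − 0.146 − 0.169 + 0.073 + 0.059 + 0.073 + 0.063 − 0.048 = 0.898

0.898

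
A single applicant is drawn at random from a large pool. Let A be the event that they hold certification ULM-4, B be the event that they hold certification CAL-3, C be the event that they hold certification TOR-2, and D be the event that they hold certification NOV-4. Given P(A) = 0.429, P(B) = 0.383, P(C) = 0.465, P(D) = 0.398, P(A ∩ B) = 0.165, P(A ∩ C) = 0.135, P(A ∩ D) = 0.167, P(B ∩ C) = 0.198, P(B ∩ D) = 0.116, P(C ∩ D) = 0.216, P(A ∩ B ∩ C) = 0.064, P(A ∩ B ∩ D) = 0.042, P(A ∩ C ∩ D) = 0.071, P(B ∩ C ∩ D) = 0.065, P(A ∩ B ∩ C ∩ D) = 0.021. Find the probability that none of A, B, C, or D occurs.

Using inclusion–exclusion:
P(A ∪ B ∪ C ∪ D) = 0.429 + 0.383 + 0.465 + 0.398 − 0.165 − 0.135 − 0.167 − 0.198 − 0.116 − 0.216 + 0.064 + 0.042 + 0.071 + 0.065 − 0.021 = 0.899
P(none) = 1 − 0.899 = 0.101

0.101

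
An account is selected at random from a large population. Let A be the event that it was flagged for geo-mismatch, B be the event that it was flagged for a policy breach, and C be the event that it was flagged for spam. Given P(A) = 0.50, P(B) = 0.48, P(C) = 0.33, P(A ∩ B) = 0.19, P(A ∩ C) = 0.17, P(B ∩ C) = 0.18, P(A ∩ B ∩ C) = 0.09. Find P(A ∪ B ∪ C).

Inclusion–exclusion gives
P(A ∪ B ∪ C) = 0.50 + 0.48 + 0.33 − 0.19 − 0.17 − 0.18 + 0.09 = 0.86

0.86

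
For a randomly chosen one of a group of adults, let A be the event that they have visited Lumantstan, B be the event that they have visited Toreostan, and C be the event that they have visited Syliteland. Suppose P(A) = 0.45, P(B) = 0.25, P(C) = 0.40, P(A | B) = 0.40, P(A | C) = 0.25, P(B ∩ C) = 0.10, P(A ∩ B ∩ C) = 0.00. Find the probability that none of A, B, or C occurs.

P(A ∩ B) = P(B)·P(A|B) = 0.25 × 0.40 = 0.10
P(A ∩ C) = P(C)·P(A|C) = 0.40 × 0.25 = 0.10
Inclusion–exclusion gives
P(A ∪ B ∪ C) = 0.45 + 0.25 + 0.40 − 0.10 − 0.10 − 0.10 + 0.00 = 0.80
P(none) = 1 − 0.80 = 0.20

0.20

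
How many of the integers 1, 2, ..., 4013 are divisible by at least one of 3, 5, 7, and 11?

By inclusion–exclusion:
floor(4013/3) + floor(4013/5) + floor(4013/7) + floor(4013/11) − floor(4013/15) − floor(4013/21) − floor(4013/33) − floor(4013/35) − floor(4013/55) − floor(4013/77) + floor(4013/105) + floor(4013/165) + floor(4013/231) + floor(4013/385) − floor(4013/1155) = 1337 + 802 + 573 + 364 − 267 − 191 − 121 − 114 − 72 − 52 + 38 + 24 + 17 + 10 − 3 = 2345

2345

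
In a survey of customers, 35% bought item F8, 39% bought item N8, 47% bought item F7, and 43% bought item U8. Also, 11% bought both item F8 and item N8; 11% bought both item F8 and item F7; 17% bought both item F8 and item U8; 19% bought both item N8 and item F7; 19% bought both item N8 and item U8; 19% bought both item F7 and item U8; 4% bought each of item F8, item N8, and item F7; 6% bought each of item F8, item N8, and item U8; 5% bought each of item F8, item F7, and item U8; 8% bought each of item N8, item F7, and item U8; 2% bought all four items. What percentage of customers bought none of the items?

By inclusion–exclusion:
P(at least one) = 35 + 39 + 47 + 43 − 11 − 11 − 17 − 19 − 19 − 19 + 4 + 6 + 5 + 8 − 2 = 89%
P(none) = 100% − 89% = 11%

11%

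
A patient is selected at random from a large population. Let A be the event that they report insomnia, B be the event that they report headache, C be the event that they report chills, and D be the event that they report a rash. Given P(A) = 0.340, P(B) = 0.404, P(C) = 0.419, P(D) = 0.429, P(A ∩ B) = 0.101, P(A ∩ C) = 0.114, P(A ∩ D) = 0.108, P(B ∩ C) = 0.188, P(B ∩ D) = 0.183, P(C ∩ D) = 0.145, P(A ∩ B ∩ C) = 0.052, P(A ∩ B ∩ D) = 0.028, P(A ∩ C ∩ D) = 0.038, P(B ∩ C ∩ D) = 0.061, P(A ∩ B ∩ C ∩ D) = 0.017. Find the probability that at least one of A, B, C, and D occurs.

P(A ∪ B ∪ C ∪ D) = 0.340 + 0.404 + 0.419 + 0.429 − 0.101 − 0.114 − 0.108 − 0.188 − 0.183 − 0.145 + 0.052 + 0.028 + 0.038 + 0.061 − 0.017 = 0.915

0.915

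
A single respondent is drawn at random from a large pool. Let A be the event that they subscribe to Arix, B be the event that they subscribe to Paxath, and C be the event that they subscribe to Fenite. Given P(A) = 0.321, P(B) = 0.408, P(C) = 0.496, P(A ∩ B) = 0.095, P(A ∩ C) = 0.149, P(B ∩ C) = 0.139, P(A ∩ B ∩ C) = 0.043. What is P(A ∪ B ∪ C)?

0.885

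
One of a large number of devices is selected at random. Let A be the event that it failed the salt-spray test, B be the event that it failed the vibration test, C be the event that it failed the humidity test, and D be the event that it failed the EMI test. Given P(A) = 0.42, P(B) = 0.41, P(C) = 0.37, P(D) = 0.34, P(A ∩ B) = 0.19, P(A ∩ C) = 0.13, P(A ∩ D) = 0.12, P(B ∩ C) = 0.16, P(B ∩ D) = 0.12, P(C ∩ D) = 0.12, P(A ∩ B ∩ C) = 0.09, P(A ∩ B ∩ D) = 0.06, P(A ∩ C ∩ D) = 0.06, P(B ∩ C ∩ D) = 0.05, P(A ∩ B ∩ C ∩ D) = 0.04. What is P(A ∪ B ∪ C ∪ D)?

P(A ∪ B ∪ C ∪ D) = 0.42 + 0.41 + 0.37 + 0.34 − 0.19 − 0.13 − 0.12 − 0.16 − 0.12 − 0.12 + 0.09 + 0.06 + 0.06 + 0.05 − 0.04 = 0.92

0.92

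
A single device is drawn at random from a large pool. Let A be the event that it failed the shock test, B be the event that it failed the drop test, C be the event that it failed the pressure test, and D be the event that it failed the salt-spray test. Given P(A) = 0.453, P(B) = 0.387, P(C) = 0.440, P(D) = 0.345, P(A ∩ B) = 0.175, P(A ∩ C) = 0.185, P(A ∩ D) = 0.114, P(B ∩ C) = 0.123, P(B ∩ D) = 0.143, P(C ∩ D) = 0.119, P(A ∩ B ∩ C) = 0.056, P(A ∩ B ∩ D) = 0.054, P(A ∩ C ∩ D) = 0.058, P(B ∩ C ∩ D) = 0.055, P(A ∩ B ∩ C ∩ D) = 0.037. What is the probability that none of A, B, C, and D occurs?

By inclusion–exclusion:
P(A ∪ B ∪ C ∪ D) = 0.453 + 0.387 + 0.440 + 0.345 − 0.175 − 0.185 − 0.114 − 0.123 − 0.143 − 0.119 + 0.056 + 0.054 + 0.058 + 0.055 − 0.037 = 0.952
P(none) = 1 − 0.952 = 0.048

0.048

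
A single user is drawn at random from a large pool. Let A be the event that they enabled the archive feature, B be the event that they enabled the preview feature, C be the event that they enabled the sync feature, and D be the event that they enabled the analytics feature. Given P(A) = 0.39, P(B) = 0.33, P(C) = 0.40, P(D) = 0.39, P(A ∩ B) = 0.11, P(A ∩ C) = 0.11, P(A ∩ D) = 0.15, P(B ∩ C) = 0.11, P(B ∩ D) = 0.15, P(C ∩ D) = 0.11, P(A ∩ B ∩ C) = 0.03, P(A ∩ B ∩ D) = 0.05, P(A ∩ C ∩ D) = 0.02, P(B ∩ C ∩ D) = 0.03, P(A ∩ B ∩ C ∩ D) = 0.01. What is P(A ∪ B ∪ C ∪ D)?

0.89

By inclusion-exclusion,
P(A ∪ B ∪ C ∪ D) = 0.39 + 0.33 + 0.40 + 0.39 − 0.11 − 0.11 − 0.15 − 0.11 − 0.15 − 0.11 + 0.03 + 0.05 + 0.02 + 0.03 − 0.01 = 0.89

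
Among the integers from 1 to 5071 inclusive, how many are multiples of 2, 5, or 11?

floor(5071/2) + floor(5071/5) + floor(5071/11) − floor(5071/10) − floor(5071/22) − floor(5071/55) + floor(5071/110) = 2535 + 1014 + 461 − 507 − 230 − 92 + 46 = 3227

3227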